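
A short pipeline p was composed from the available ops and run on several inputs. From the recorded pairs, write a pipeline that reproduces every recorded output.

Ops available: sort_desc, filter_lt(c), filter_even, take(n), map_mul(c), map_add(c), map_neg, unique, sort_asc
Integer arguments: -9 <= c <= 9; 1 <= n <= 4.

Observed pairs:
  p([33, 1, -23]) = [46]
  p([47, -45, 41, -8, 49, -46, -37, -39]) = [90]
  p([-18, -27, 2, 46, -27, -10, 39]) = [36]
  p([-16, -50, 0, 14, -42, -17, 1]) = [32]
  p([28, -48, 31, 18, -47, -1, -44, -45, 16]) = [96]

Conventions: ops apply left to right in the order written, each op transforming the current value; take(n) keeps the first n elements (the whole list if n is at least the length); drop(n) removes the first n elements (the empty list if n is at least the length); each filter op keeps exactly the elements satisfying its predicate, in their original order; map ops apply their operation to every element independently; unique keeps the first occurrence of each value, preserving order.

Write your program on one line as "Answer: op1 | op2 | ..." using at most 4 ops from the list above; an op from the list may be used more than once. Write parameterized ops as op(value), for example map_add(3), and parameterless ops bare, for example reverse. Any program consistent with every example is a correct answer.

unique | filter_lt(-1) | map_mul(-2) | take(1)

Check, running the answer program on each example:
  [33, 1, -23] -> [33, 1, -23] -> [-23] -> [46] -> [46]
  [47, -45, 41, -8, 49, -46, -37, -39] -> [47, -45, 41, -8, 49, -46, -37, -39] -> [-45, -8, -46, -37, -39] -> [90, 16, 92, 74, 78] -> [90]
  [-18, -27, 2, 46, -27, -10, 39] -> [-18, -27, 2, 46, -10, 39] -> [-18, -27, -10] -> [36, 54, 20] -> [36]
  [-16, -50, 0, 14, -42, -17, 1] -> [-16, -50, 0, 14, -42, -17, 1] -> [-16, -50, -42, -17] -> [32, 100, 84, 34] -> [32]
  [28, -48, 31, 18, -47, -1, -44, -45, 16] -> [28, -48, 31, 18, -47, -1, -44, -45, 16] -> [-48, -47, -44, -45] -> [96, 94, 88, 90] -> [96]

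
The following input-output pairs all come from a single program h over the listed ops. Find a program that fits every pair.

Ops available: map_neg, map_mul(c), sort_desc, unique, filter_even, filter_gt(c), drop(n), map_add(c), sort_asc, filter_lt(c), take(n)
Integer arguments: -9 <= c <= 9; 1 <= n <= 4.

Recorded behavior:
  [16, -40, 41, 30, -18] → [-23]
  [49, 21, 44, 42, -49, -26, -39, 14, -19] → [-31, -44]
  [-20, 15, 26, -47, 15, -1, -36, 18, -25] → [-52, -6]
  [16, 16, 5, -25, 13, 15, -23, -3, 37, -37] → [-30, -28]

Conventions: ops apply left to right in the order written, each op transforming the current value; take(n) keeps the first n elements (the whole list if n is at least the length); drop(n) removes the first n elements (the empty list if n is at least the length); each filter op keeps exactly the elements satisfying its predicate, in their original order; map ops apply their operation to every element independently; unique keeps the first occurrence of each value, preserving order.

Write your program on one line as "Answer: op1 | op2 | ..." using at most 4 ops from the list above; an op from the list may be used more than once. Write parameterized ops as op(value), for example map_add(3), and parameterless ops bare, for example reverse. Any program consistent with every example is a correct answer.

map_add(-5) | filter_lt(3) | drop(1) | take(2)

Check, running the answer program on each example:
  [16, -40, 41, 30, -18] -> [11, -45, 36, 25, -23] -> [-45, -23] -> [-23] -> [-23]
  [49, 21, 44, 42, -49, -26, -39, 14, -19] -> [44, 16, 39, 37, -54, -31, -44, 9, -24] -> [-54, -31, -44, -24] -> [-31, -44, -24] -> [-31, -44]
  [-20, 15, 26, -47, 15, -1, -36, 18, -25] -> [-25, 10, 21, -52, 10, -6, -41, 13, -30] -> [-25, -52, -6, -41, -30] -> [-52, -6, -41, -30] -> [-52, -6]
  [16, 16, 5, -25, 13, 15, -23, -3, 37, -37] -> [11, 11, 0, -30, 8, 10, -28, -8, 32, -42] -> [0, -30, -28, -8, -42] -> [-30, -28, -8, -42] -> [-30, -28]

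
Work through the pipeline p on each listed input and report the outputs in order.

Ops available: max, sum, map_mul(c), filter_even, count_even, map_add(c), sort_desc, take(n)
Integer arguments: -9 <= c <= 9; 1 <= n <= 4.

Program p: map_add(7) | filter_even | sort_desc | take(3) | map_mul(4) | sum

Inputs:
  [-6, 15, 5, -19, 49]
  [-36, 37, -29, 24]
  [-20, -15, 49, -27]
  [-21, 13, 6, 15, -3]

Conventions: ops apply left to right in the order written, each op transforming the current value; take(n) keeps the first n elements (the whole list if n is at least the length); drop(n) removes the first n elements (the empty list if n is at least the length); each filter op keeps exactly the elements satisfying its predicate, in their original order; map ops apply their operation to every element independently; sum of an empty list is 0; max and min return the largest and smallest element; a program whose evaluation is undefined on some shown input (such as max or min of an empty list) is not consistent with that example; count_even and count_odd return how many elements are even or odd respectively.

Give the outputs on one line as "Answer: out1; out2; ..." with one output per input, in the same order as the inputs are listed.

Execution, op by op:
  [-6, 15, 5, -19, 49] -> [1, 22, 12, -12, 56] -> [22, 12, -12, 56] -> [56, 22, 12, -12] -> [56, 22, 12] -> [224, 88, 48] -> 360
  [-36, 37, -29, 24] -> [-29, 44, -22, 31] -> [44, -22] -> [44, -22] -> [44, -22] -> [176, -88] -> 88
  [-20, -15, 49, -27] -> [-13, -8, 56, -20] -> [-8, 56, -20] -> [56, -8, -20] -> [56, -8, -20] -> [224, -32, -80] -> 112
  [-21, 13, 6, 15, -3] -> [-14, 20, 13, 22, 4] -> [-14, 20, 22, 4] -> [22, 20, 4, -14] -> [22, 20, 4] -> [88, 80, 16] -> 184

360; 88; 112; 184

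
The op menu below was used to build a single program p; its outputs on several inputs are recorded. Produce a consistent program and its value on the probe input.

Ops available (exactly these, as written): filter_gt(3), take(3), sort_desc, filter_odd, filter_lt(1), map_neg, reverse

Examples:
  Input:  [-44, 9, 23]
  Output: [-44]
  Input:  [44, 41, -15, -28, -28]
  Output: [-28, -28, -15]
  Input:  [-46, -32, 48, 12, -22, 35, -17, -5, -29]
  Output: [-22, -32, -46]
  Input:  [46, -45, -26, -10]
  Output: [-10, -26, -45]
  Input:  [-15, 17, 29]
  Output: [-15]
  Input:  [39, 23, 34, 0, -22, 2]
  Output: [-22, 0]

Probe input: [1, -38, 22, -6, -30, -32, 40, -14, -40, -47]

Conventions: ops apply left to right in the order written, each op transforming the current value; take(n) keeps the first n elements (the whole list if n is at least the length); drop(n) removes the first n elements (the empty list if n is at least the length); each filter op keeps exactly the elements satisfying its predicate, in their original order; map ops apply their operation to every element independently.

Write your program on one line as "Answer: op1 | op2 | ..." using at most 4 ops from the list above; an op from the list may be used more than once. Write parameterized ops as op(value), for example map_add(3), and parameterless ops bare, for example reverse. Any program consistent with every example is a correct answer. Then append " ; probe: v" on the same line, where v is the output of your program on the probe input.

filter_lt(1) | take(3) | reverse ; probe: [-30, -6, -38]

Check, running the answer program on each example:
  [-44, 9, 23] -> [-44] -> [-44] -> [-44]
  [44, 41, -15, -28, -28] -> [-15, -28, -28] -> [-15, -28, -28] -> [-28, -28, -15]
  [-46, -32, 48, 12, -22, 35, -17, -5, -29] -> [-46, -32, -22, -17, -5, -29] -> [-46, -32, -22] -> [-22, -32, -46]
  [46, -45, -26, -10] -> [-45, -26, -10] -> [-45, -26, -10] -> [-10, -26, -45]
  [-15, 17, 29] -> [-15] -> [-15] -> [-15]
  [39, 23, 34, 0, -22, 2] -> [0, -22] -> [0, -22] -> [-22, 0]
  probe: [1, -38, 22, -6, -30, -32, 40, -14, -40, -47] -> [-38, -6, -30, -32, -14, -40, -47] -> [-38, -6, -30] -> [-30, -6, -38]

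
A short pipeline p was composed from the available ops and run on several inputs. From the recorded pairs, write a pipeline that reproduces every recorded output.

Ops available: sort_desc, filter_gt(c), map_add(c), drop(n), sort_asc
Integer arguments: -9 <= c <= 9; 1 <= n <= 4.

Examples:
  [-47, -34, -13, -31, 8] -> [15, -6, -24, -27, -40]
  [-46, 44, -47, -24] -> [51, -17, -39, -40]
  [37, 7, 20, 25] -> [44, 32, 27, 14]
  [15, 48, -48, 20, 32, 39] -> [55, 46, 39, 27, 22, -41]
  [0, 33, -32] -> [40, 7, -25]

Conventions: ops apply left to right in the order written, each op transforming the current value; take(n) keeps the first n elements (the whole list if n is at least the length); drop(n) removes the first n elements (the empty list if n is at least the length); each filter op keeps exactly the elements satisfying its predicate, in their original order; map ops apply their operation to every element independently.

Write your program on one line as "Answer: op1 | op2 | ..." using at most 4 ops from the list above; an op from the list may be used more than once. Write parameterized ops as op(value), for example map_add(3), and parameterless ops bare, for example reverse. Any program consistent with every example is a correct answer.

sort_desc | map_add(8) | map_add(-1)

Check, running the answer program on each example:
  [-47, -34, -13, -31, 8] -> [8, -13, -31, -34, -47] -> [16, -5, -23, -26, -39] -> [15, -6, -24, -27, -40]
  [-46, 44, -47, -24] -> [44, -24, -46, -47] -> [52, -16, -38, -39] -> [51, -17, -39, -40]
  [37, 7, 20, 25] -> [37, 25, 20, 7] -> [45, 33, 28, 15] -> [44, 32, 27, 14]
  [15, 48, -48, 20, 32, 39] -> [48, 39, 32, 20, 15, -48] -> [56, 47, 40, 28, 23, -40] -> [55, 46, 39, 27, 22, -41]
  [0, 33, -32] -> [33, 0, -32] -> [41, 8, -24] -> [40, 7, -25]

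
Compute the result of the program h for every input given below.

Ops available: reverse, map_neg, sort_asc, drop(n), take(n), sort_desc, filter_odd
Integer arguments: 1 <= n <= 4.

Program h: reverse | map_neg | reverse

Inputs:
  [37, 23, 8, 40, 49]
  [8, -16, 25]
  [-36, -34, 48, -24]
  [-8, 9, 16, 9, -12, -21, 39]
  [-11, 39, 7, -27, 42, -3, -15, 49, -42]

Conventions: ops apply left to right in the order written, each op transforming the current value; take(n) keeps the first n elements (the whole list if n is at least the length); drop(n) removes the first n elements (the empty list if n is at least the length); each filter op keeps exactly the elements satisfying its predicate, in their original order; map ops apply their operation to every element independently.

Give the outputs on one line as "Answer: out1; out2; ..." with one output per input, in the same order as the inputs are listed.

Execution, op by op:
  [37, 23, 8, 40, 49] -> [49, 40, 8, 23, 37] -> [-49, -40, -8, -23, -37] -> [-37, -23, -8, -40, -49]
  [8, -16, 25] -> [25, -16, 8] -> [-25, 16, -8] -> [-8, 16, -25]
  [-36, -34, 48, -24] -> [-24, 48, -34, -36] -> [24, -48, 34, 36] -> [36, 34, -48, 24]
  [-8, 9, 16, 9, -12, -21, 39] -> [39, -21, -12, 9, 16, 9, -8] -> [-39, 21, 12, -9, -16, -9, 8] -> [8, -9, -16, -9, 12, 21, -39]
  [-11, 39, 7, -27, 42, -3, -15, 49, -42] -> [-42, 49, -15, -3, 42, -27, 7, 39, -11] -> [42, -49, 15, 3, -42, 27, -7, -39, 11] -> [11, -39, -7, 27, -42, 3, 15, -49, 42]

[-37, -23, -8, -40, -49]; [-8, 16, -25]; [36, 34, -48, 24]; [8, -9, -16, -9, 12, 21, -39]; [11, -39, -7, 27, -42, 3, 15, -49, 42]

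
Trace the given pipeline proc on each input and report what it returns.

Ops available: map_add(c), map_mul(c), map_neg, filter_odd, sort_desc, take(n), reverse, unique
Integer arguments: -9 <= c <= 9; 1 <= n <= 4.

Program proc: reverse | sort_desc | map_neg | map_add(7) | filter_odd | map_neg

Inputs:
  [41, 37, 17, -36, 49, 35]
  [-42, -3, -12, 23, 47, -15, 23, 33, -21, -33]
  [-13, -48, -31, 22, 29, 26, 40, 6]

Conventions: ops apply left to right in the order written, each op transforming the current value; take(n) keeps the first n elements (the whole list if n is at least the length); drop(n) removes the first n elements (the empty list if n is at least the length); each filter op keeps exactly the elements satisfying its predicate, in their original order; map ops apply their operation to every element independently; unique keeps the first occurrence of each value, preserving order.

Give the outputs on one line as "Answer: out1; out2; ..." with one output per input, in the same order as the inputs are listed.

Execution, op by op:
  [41, 37, 17, -36, 49, 35] -> [35, 49, -36, 17, 37, 41] -> [49, 41, 37, 35, 17, -36] -> [-49, -41, -37, -35, -17, 36] -> [-42, -34, -30, -28, -10, 43] -> [43] -> [-43]
  [-42, -3, -12, 23, 47, -15, 23, 33, -21, -33] -> [-33, -21, 33, 23, -15, 47, 23, -12, -3, -42] -> [47, 33, 23, 23, -3, -12, -15, -21, -33, -42] -> [-47, -33, -23, -23, 3, 12, 15, 21, 33, 42] -> [-40, -26, -16, -16, 10, 19, 22, 28, 40, 49] -> [19, 49] -> [-19, -49]
  [-13, -48, -31, 22, 29, 26, 40, 6] -> [6, 40, 26, 29, 22, -31, -48, -13] -> [40, 29, 26, 22, 6, -13, -31, -48] -> [-40, -29, -26, -22, -6, 13, 31, 48] -> [-33, -22, -19, -15, 1, 20, 38, 55] -> [-33, -19, -15, 1, 55] -> [33, 19, 15, -1, -55]

[-43]; [-19, -49]; [33, 19, 15, -1, -55]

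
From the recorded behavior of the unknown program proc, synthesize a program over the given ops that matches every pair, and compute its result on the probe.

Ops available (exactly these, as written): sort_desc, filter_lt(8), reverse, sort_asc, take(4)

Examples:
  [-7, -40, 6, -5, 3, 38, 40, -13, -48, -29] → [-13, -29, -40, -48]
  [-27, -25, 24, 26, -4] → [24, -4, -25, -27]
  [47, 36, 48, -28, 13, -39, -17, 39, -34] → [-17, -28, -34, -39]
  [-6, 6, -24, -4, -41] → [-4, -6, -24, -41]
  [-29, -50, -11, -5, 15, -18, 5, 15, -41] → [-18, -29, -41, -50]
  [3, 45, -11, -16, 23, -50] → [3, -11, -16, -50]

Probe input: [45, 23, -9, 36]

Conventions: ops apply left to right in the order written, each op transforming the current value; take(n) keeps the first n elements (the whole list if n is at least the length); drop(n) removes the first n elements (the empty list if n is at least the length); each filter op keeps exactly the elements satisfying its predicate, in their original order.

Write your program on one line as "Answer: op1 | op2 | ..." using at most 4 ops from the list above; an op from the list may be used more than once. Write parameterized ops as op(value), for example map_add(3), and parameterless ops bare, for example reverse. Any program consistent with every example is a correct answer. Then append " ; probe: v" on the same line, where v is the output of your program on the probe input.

sort_asc | take(4) | sort_desc ; probe: [45, 36, 23, -9]

Check, running the answer program on each example:
  [-7, -40, 6, -5, 3, 38, 40, -13, -48, -29] -> [-48, -40, -29, -13, -7, -5, 3, 6, 38, 40] -> [-48, -40, -29, -13] -> [-13, -29, -40, -48]
  [-27, -25, 24, 26, -4] -> [-27, -25, -4, 24, 26] -> [-27, -25, -4, 24] -> [24, -4, -25, -27]
  [47, 36, 48, -28, 13, -39, -17, 39, -34] -> [-39, -34, -28, -17, 13, 36, 39, 47, 48] -> [-39, -34, -28, -17] -> [-17, -28, -34, -39]
  [-6, 6, -24, -4, -41] -> [-41, -24, -6, -4, 6] -> [-41, -24, -6, -4] -> [-4, -6, -24, -41]
  [-29, -50, -11, -5, 15, -18, 5, 15, -41] -> [-50, -41, -29, -18, -11, -5, 5, 15, 15] -> [-50, -41, -29, -18] -> [-18, -29, -41, -50]
  [3, 45, -11, -16, 23, -50] -> [-50, -16, -11, 3, 23, 45] -> [-50, -16, -11, 3] -> [3, -11, -16, -50]
  probe: [45, 23, -9, 36] -> [-9, 23, 36, 45] -> [-9, 23, 36, 45] -> [45, 36, 23, -9]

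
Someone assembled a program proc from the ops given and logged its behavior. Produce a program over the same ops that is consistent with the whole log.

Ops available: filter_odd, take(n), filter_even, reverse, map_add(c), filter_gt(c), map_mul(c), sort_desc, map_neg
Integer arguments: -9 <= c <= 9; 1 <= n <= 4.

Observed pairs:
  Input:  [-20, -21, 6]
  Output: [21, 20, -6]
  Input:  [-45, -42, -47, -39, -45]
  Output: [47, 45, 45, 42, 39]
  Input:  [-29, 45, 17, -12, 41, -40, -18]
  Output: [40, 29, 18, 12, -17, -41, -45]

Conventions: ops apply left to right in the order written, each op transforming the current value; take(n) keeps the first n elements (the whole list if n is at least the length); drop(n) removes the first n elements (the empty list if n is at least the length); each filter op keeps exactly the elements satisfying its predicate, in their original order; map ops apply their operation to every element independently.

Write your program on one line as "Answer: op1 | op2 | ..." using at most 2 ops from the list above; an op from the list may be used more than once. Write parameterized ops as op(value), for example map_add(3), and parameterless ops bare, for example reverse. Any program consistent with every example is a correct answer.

map_neg | sort_desc

Check, running the answer program on each example:
  [-20, -21, 6] -> [20, 21, -6] -> [21, 20, -6]
  [-45, -42, -47, -39, -45] -> [45, 42, 47, 39, 45] -> [47, 45, 45, 42, 39]
  [-29, 45, 17, -12, 41, -40, -18] -> [29, -45, -17, 12, -41, 40, 18] -> [40, 29, 18, 12, -17, -41, -45]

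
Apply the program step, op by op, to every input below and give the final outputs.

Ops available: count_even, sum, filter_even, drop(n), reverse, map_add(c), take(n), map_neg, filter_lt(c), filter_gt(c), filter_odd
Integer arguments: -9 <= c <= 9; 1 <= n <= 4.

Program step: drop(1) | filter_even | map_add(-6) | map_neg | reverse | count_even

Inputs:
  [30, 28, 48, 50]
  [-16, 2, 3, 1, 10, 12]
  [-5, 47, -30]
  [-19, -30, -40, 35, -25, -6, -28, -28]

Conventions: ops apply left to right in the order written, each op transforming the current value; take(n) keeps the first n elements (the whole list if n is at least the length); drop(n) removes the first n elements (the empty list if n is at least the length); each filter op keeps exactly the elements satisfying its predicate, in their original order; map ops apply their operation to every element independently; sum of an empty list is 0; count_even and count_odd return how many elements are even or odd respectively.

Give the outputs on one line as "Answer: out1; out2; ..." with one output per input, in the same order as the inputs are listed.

3; 3; 1; 5

Execution, op by op:
  [30, 28, 48, 50] -> [28, 48, 50] -> [28, 48, 50] -> [22, 42, 44] -> [-22, -42, -44] -> [-44, -42, -22] -> 3
  [-16, 2, 3, 1, 10, 12] -> [2, 3, 1, 10, 12] -> [2, 10, 12] -> [-4, 4, 6] -> [4, -4, -6] -> [-6, -4, 4] -> 3
  [-5, 47, -30] -> [47, -30] -> [-30] -> [-36] -> [36] -> [36] -> 1
  [-19, -30, -40, 35, -25, -6, -28, -28] -> [-30, -40, 35, -25, -6, -28, -28] -> [-30, -40, -6, -28, -28] -> [-36, -46, -12, -34, -34] -> [36, 46, 12, 34, 34] -> [34, 34, 12, 46, 36] -> 5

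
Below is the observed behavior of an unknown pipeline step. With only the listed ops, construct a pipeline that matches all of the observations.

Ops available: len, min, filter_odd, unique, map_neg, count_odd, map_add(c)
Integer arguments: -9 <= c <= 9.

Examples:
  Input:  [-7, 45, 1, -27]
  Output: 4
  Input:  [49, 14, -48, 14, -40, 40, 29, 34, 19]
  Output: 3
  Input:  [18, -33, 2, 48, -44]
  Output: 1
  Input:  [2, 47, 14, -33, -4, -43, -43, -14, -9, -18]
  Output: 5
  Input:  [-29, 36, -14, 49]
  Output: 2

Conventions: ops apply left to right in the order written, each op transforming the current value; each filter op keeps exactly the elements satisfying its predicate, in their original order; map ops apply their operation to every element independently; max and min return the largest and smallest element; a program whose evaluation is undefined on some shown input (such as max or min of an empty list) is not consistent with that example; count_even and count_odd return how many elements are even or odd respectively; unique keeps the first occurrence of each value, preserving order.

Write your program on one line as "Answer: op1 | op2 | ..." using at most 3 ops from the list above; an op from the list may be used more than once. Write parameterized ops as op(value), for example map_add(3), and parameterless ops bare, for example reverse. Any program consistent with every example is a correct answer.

map_neg | filter_odd | len

Check, running the answer program on each example:
  [-7, 45, 1, -27] -> [7, -45, -1, 27] -> [7, -45, -1, 27] -> 4
  [49, 14, -48, 14, -40, 40, 29, 34, 19] -> [-49, -14, 48, -14, 40, -40, -29, -34, -19] -> [-49, -29, -19] -> 3
  [18, -33, 2, 48, -44] -> [-18, 33, -2, -48, 44] -> [33] -> 1
  [2, 47, 14, -33, -4, -43, -43, -14, -9, -18] -> [-2, -47, -14, 33, 4, 43, 43, 14, 9, 18] -> [-47, 33, 43, 43, 9] -> 5
  [-29, 36, -14, 49] -> [29, -36, 14, -49] -> [29, -49] -> 2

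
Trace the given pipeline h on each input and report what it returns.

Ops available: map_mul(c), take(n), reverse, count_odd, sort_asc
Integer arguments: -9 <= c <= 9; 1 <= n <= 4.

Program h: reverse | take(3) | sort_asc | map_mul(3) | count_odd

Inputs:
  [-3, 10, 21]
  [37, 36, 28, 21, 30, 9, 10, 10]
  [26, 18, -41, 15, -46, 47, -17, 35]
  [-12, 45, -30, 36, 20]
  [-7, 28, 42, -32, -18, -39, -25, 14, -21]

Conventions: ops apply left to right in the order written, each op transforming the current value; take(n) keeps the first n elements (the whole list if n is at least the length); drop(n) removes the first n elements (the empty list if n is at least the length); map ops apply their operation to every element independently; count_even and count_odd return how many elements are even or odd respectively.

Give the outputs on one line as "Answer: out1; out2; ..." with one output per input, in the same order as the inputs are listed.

Execution, op by op:
  [-3, 10, 21] -> [21, 10, -3] -> [21, 10, -3] -> [-3, 10, 21] -> [-9, 30, 63] -> 2
  [37, 36, 28, 21, 30, 9, 10, 10] -> [10, 10, 9, 30, 21, 28, 36, 37] -> [10, 10, 9] -> [9, 10, 10] -> [27, 30, 30] -> 1
  [26, 18, -41, 15, -46, 47, -17, 35] -> [35, -17, 47, -46, 15, -41, 18, 26] -> [35, -17, 47] -> [-17, 35, 47] -> [-51, 105, 141] -> 3
  [-12, 45, -30, 36, 20] -> [20, 36, -30, 45, -12] -> [20, 36, -30] -> [-30, 20, 36] -> [-90, 60, 108] -> 0
  [-7, 28, 42, -32, -18, -39, -25, 14, -21] -> [-21, 14, -25, -39, -18, -32, 42, 28, -7] -> [-21, 14, -25] -> [-25, -21, 14] -> [-75, -63, 42] -> 2

2; 1; 3; 0; 2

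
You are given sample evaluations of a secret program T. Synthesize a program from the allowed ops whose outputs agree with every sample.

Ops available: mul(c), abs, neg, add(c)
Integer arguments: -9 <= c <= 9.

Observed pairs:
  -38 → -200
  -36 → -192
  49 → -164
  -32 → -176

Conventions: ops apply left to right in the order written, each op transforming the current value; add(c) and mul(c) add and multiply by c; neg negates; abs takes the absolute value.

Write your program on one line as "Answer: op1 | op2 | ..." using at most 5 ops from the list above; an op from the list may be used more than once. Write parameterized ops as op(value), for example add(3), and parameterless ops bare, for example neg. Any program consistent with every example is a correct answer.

add(-9) | add(-1) | abs | add(2) | mul(-4)

Check, running the answer program on each example:
  -38 -> -47 -> -48 -> 48 -> 50 -> -200
  -36 -> -45 -> -46 -> 46 -> 48 -> -192
  49 -> 40 -> 39 -> 39 -> 41 -> -164
  -32 -> -41 -> -42 -> 42 -> 44 -> -176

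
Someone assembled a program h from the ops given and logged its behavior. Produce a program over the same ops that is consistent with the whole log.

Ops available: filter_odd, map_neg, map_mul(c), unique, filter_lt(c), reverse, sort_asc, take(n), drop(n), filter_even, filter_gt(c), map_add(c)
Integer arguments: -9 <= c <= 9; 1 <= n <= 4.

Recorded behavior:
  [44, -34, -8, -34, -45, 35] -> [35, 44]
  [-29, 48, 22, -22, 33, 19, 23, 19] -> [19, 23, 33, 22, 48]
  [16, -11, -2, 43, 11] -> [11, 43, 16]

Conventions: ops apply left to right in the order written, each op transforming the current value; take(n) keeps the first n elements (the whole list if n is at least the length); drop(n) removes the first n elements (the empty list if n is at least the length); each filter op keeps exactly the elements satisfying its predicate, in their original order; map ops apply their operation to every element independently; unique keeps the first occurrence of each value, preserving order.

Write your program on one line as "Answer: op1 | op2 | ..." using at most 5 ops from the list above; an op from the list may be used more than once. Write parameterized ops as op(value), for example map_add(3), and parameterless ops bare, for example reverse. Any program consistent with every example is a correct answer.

reverse | filter_gt(-3) | unique | filter_gt(8)

Check, running the answer program on each example:
  [44, -34, -8, -34, -45, 35] -> [35, -45, -34, -8, -34, 44] -> [35, 44] -> [35, 44] -> [35, 44]
  [-29, 48, 22, -22, 33, 19, 23, 19] -> [19, 23, 19, 33, -22, 22, 48, -29] -> [19, 23, 19, 33, 22, 48] -> [19, 23, 33, 22, 48] -> [19, 23, 33, 22, 48]
  [16, -11, -2, 43, 11] -> [11, 43, -2, -11, 16] -> [11, 43, -2, 16] -> [11, 43, -2, 16] -> [11, 43, 16]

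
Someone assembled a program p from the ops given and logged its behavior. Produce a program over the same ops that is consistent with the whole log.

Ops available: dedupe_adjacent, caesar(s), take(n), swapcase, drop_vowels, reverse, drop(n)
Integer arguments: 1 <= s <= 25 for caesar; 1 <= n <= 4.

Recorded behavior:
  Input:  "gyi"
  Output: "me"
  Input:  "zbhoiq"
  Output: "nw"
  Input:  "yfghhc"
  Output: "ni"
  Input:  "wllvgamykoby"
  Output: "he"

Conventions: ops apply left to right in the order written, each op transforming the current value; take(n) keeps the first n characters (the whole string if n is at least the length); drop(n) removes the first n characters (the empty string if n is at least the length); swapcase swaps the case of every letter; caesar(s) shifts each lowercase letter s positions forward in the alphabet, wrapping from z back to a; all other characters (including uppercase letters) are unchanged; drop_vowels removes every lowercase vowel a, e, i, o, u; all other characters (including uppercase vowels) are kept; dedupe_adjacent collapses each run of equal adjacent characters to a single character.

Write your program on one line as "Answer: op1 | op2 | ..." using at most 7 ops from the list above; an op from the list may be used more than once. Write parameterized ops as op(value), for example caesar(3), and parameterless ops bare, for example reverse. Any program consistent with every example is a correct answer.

drop_vowels | caesar(25) | reverse | caesar(7) | take(2) | reverse

Check, running the answer program on each example:
  "gyi" -> "gy" -> "fx" -> "xf" -> "em" -> "em" -> "me"
  "zbhoiq" -> "zbhq" -> "yagp" -> "pgay" -> "wnhf" -> "wn" -> "nw"
  "yfghhc" -> "yfghhc" -> "xefggb" -> "bggfex" -> "innmle" -> "in" -> "ni"
  "wllvgamykoby" -> "wllvgmykby" -> "vkkuflxjax" -> "xajxlfukkv" -> "ehqesmbrrc" -> "eh" -> "he"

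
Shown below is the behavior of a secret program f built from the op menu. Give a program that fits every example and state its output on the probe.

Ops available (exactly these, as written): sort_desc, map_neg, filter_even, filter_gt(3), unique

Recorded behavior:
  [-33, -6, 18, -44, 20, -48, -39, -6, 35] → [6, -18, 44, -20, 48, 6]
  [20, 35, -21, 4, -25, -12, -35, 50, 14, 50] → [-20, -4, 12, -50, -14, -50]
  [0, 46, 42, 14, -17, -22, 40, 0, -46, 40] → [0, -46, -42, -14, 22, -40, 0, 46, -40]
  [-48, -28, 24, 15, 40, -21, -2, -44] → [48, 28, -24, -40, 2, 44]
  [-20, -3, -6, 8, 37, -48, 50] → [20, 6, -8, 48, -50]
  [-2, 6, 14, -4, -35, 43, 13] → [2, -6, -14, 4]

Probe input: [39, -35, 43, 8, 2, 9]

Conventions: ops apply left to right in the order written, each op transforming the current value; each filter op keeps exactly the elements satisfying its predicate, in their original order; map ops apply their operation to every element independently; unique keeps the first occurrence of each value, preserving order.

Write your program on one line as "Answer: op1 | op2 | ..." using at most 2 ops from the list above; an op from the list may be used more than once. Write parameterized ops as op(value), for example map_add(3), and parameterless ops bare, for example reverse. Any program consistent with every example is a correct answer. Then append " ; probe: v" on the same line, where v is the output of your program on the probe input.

filter_even | map_neg ; probe: [-8, -2]

Check, running the answer program on each example:
  [-33, -6, 18, -44, 20, -48, -39, -6, 35] -> [-6, 18, -44, 20, -48, -6] -> [6, -18, 44, -20, 48, 6]
  [20, 35, -21, 4, -25, -12, -35, 50, 14, 50] -> [20, 4, -12, 50, 14, 50] -> [-20, -4, 12, -50, -14, -50]
  [0, 46, 42, 14, -17, -22, 40, 0, -46, 40] -> [0, 46, 42, 14, -22, 40, 0, -46, 40] -> [0, -46, -42, -14, 22, -40, 0, 46, -40]
  [-48, -28, 24, 15, 40, -21, -2, -44] -> [-48, -28, 24, 40, -2, -44] -> [48, 28, -24, -40, 2, 44]
  [-20, -3, -6, 8, 37, -48, 50] -> [-20, -6, 8, -48, 50] -> [20, 6, -8, 48, -50]
  [-2, 6, 14, -4, -35, 43, 13] -> [-2, 6, 14, -4] -> [2, -6, -14, 4]
  probe: [39, -35, 43, 8, 2, 9] -> [8, 2] -> [-8, -2]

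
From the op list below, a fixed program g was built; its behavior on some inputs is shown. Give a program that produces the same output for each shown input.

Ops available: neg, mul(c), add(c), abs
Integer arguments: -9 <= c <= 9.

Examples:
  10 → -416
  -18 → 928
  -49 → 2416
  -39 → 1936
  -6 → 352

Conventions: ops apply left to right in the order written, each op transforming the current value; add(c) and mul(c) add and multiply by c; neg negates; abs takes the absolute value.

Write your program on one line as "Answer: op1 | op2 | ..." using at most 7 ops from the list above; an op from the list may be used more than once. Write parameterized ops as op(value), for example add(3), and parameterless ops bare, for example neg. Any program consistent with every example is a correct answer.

mul(3) | add(2) | add(-6) | mul(4) | mul(4) | neg

Check, running the answer program on each example:
  10 -> 30 -> 32 -> 26 -> 104 -> 416 -> -416
  -18 -> -54 -> -52 -> -58 -> -232 -> -928 -> 928
  -49 -> -147 -> -145 -> -151 -> -604 -> -2416 -> 2416
  -39 -> -117 -> -115 -> -121 -> -484 -> -1936 -> 1936
  -6 -> -18 -> -16 -> -22 -> -88 -> -352 -> 352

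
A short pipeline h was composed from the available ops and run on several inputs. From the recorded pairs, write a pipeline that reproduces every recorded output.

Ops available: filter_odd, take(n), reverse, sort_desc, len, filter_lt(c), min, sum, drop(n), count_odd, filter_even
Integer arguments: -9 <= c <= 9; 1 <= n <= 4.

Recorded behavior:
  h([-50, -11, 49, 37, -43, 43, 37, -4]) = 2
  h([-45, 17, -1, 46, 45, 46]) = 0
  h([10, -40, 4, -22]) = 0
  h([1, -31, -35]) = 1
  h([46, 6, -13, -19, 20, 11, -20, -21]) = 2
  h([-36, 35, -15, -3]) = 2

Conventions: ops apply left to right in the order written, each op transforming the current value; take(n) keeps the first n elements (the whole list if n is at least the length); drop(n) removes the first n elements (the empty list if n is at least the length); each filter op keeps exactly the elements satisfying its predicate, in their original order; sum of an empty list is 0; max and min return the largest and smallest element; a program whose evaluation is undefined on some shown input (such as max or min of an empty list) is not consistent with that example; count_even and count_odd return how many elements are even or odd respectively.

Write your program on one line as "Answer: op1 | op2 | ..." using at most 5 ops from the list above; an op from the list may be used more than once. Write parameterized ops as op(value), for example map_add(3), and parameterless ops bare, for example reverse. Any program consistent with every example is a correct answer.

filter_lt(-1) | drop(1) | reverse | count_odd

Check, running the answer program on each example:
  [-50, -11, 49, 37, -43, 43, 37, -4] -> [-50, -11, -43, -4] -> [-11, -43, -4] -> [-4, -43, -11] -> 2
  [-45, 17, -1, 46, 45, 46] -> [-45] -> [] -> [] -> 0
  [10, -40, 4, -22] -> [-40, -22] -> [-22] -> [-22] -> 0
  [1, -31, -35] -> [-31, -35] -> [-35] -> [-35] -> 1
  [46, 6, -13, -19, 20, 11, -20, -21] -> [-13, -19, -20, -21] -> [-19, -20, -21] -> [-21, -20, -19] -> 2
  [-36, 35, -15, -3] -> [-36, -15, -3] -> [-15, -3] -> [-3, -15] -> 2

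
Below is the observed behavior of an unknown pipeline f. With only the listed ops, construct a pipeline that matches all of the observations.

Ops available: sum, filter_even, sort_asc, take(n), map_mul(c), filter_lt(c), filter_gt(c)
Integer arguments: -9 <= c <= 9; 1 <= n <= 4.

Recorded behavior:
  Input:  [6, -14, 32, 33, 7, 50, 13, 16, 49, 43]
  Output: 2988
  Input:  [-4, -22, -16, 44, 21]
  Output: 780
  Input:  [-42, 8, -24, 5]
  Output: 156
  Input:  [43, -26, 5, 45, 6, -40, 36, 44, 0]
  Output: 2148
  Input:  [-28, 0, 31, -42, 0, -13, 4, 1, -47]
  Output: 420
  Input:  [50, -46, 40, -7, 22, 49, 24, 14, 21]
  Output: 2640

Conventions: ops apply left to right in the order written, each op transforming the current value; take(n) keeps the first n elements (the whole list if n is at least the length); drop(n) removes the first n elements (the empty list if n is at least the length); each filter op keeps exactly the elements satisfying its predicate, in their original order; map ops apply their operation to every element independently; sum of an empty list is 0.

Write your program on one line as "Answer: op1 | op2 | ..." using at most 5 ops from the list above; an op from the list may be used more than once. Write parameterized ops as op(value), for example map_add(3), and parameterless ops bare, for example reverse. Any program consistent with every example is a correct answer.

map_mul(-4) | filter_lt(-7) | map_mul(-3) | sum

Check, running the answer program on each example:
  [6, -14, 32, 33, 7, 50, 13, 16, 49, 43] -> [-24, 56, -128, -132, -28, -200, -52, -64, -196, -172] -> [-24, -128, -132, -28, -200, -52, -64, -196, -172] -> [72, 384, 396, 84, 600, 156, 192, 588, 516] -> 2988
  [-4, -22, -16, 44, 21] -> [16, 88, 64, -176, -84] -> [-176, -84] -> [528, 252] -> 780
  [-42, 8, -24, 5] -> [168, -32, 96, -20] -> [-32, -20] -> [96, 60] -> 156
  [43, -26, 5, 45, 6, -40, 36, 44, 0] -> [-172, 104, -20, -180, -24, 160, -144, -176, 0] -> [-172, -20, -180, -24, -144, -176] -> [516, 60, 540, 72, 432, 528] -> 2148
  [-28, 0, 31, -42, 0, -13, 4, 1, -47] -> [112, 0, -124, 168, 0, 52, -16, -4, 188] -> [-124, -16] -> [372, 48] -> 420
  [50, -46, 40, -7, 22, 49, 24, 14, 21] -> [-200, 184, -160, 28, -88, -196, -96, -56, -84] -> [-200, -160, -88, -196, -96, -56, -84] -> [600, 480, 264, 588, 288, 168, 252] -> 2640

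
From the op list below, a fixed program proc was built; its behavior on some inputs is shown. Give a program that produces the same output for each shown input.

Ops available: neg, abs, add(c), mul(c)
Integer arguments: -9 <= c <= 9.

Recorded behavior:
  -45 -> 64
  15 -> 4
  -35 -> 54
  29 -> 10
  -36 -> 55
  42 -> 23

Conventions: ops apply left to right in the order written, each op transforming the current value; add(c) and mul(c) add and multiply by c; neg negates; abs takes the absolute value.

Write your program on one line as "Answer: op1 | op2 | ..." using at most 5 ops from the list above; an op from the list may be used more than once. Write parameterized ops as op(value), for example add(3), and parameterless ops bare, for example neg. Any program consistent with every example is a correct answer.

add(-6) | add(-5) | add(-8) | abs

Check, running the answer program on each example:
  -45 -> -51 -> -56 -> -64 -> 64
  15 -> 9 -> 4 -> -4 -> 4
  -35 -> -41 -> -46 -> -54 -> 54
  29 -> 23 -> 18 -> 10 -> 10
  -36 -> -42 -> -47 -> -55 -> 55
  42 -> 36 -> 31 -> 23 -> 23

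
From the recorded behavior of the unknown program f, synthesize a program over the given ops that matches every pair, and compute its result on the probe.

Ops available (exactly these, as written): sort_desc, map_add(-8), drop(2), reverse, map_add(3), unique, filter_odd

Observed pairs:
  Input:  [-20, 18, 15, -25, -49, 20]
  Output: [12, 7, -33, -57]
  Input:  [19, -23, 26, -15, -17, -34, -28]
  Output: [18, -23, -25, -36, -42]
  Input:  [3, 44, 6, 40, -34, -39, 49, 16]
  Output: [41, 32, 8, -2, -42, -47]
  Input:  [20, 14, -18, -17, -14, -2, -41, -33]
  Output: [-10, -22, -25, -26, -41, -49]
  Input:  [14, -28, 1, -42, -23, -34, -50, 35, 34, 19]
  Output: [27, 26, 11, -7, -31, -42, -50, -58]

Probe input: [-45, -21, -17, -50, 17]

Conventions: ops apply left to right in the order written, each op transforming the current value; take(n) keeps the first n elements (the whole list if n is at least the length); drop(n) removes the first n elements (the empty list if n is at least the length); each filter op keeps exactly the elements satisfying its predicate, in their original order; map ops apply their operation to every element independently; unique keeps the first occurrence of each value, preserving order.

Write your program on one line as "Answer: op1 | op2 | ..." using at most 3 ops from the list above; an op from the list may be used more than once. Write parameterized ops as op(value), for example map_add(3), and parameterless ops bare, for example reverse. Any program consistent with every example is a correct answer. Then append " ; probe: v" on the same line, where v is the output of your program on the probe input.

drop(2) | sort_desc | map_add(-8) ; probe: [9, -25, -58]

Check, running the answer program on each example:
  [-20, 18, 15, -25, -49, 20] -> [15, -25, -49, 20] -> [20, 15, -25, -49] -> [12, 7, -33, -57]
  [19, -23, 26, -15, -17, -34, -28] -> [26, -15, -17, -34, -28] -> [26, -15, -17, -28, -34] -> [18, -23, -25, -36, -42]
  [3, 44, 6, 40, -34, -39, 49, 16] -> [6, 40, -34, -39, 49, 16] -> [49, 40, 16, 6, -34, -39] -> [41, 32, 8, -2, -42, -47]
  [20, 14, -18, -17, -14, -2, -41, -33] -> [-18, -17, -14, -2, -41, -33] -> [-2, -14, -17, -18, -33, -41] -> [-10, -22, -25, -26, -41, -49]
  [14, -28, 1, -42, -23, -34, -50, 35, 34, 19] -> [1, -42, -23, -34, -50, 35, 34, 19] -> [35, 34, 19, 1, -23, -34, -42, -50] -> [27, 26, 11, -7, -31, -42, -50, -58]
  probe: [-45, -21, -17, -50, 17] -> [-17, -50, 17] -> [17, -17, -50] -> [9, -25, -58]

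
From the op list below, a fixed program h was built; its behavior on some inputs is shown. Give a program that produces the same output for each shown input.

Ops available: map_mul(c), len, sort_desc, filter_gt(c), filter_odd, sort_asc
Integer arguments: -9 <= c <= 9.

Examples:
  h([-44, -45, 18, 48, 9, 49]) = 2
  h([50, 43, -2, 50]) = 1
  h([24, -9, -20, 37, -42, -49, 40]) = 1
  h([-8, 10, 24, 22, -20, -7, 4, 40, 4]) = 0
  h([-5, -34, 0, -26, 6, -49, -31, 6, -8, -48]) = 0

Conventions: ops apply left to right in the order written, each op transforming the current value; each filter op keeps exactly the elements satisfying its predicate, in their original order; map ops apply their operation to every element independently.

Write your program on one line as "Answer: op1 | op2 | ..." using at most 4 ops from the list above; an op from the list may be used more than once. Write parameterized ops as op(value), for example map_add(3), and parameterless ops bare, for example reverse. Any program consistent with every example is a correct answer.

filter_gt(-3) | sort_asc | filter_odd | len

Check, running the answer program on each example:
  [-44, -45, 18, 48, 9, 49] -> [18, 48, 9, 49] -> [9, 18, 48, 49] -> [9, 49] -> 2
  [50, 43, -2, 50] -> [50, 43, -2, 50] -> [-2, 43, 50, 50] -> [43] -> 1
  [24, -9, -20, 37, -42, -49, 40] -> [24, 37, 40] -> [24, 37, 40] -> [37] -> 1
  [-8, 10, 24, 22, -20, -7, 4, 40, 4] -> [10, 24, 22, 4, 40, 4] -> [4, 4, 10, 22, 24, 40] -> [] -> 0
  [-5, -34, 0, -26, 6, -49, -31, 6, -8, -48] -> [0, 6, 6] -> [0, 6, 6] -> [] -> 0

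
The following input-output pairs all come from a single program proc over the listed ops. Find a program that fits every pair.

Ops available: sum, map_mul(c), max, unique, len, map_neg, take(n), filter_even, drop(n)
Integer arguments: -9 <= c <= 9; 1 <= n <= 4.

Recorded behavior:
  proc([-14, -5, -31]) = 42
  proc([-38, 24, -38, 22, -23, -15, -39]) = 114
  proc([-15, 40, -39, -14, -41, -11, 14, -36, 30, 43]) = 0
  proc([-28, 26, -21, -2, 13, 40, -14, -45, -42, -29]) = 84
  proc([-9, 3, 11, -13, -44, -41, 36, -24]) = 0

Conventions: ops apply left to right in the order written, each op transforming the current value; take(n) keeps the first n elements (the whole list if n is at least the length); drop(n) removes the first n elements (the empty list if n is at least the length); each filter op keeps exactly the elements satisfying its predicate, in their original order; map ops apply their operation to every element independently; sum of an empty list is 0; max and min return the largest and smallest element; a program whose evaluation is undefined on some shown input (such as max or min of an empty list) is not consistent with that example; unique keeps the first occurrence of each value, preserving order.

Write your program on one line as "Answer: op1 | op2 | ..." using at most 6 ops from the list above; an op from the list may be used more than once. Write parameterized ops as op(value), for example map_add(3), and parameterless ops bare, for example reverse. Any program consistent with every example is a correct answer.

take(3) | map_mul(-3) | take(1) | filter_even | sum

Check, running the answer program on each example:
  [-14, -5, -31] -> [-14, -5, -31] -> [42, 15, 93] -> [42] -> [42] -> 42
  [-38, 24, -38, 22, -23, -15, -39] -> [-38, 24, -38] -> [114, -72, 114] -> [114] -> [114] -> 114
  [-15, 40, -39, -14, -41, -11, 14, -36, 30, 43] -> [-15, 40, -39] -> [45, -120, 117] -> [45] -> [] -> 0
  [-28, 26, -21, -2, 13, 40, -14, -45, -42, -29] -> [-28, 26, -21] -> [84, -78, 63] -> [84] -> [84] -> 84
  [-9, 3, 11, -13, -44, -41, 36, -24] -> [-9, 3, 11] -> [27, -9, -33] -> [27] -> [] -> 0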